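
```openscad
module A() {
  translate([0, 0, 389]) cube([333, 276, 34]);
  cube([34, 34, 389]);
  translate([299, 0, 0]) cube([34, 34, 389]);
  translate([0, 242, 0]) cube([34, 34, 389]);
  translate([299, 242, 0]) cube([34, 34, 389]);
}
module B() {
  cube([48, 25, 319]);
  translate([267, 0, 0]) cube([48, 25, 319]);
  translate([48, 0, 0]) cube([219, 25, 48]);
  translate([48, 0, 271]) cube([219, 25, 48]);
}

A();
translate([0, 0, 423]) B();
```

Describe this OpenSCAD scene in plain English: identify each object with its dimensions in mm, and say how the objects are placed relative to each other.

A is a simple wooden stool: a rectangular seat 333 mm (x) by 276 mm (y), 34 mm thick, top face at z = 423 mm, on four square legs, each 34×34 mm in cross-section. The legs rest on z = 0, each flush with a corner of the seat.

B is a picture frame with a 219×223 mm rectangular opening (x by z) and a uniform 48 mm border on every side. Frame depth is 25 mm along y. It is built from two vertical stiles running the full outside height and two horizontal rails spanning the gap between the stiles.

The picture frame is on top of the stool.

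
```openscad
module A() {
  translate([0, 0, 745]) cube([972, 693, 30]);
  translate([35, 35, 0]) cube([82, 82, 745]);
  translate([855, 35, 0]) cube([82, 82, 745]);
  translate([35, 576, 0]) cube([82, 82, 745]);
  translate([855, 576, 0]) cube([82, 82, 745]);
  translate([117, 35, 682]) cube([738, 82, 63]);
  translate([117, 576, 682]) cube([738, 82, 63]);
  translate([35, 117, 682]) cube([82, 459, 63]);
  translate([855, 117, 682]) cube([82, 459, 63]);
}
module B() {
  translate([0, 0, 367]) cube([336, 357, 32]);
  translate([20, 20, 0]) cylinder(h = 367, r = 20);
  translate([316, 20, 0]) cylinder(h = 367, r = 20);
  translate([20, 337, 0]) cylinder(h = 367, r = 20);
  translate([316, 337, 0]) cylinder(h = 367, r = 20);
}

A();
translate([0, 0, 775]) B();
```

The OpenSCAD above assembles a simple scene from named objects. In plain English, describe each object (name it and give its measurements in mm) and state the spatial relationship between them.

A is a table: top 972 mm (x) × 693 mm (y), 30 mm thick, upper face at z = 775 mm, on four 82×82 mm square legs, each inset 35 mm from the nearest pair of top edges, running from z = 0 to the bottom of the top. Four apron rails, 82 mm thick and 63 mm tall, run between adjacent legs with their top edges flush with the underside of the top and their outer faces flush with the legs' outer faces.

B is a four-legged stool. The seat is 336×357 mm, 32 mm thick, top at z = 399 mm. It stands on four round legs, each 40 mm in diameter, from z = 0 to the seat underside, each leg's axis is inset half a diameter from the nearest pair of seat edges (so the leg's bounding box is flush with the corner).

The stool is on top of the table.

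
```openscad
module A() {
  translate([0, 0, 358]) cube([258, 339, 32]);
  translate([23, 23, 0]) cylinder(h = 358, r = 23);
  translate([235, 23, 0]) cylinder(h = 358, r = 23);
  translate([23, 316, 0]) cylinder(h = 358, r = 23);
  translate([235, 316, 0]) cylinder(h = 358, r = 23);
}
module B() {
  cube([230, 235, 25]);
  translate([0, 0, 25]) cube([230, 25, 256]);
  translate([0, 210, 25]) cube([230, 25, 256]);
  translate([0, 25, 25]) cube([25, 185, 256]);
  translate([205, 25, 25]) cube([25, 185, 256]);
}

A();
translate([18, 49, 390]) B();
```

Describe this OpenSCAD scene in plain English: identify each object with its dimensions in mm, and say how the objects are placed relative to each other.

A is a four-legged stool. The seat is 258×339 mm, 32 mm thick, top at z = 390 mm. It stands on four round legs, each 46 mm in diameter, from z = 0 to the seat underside, each leg's axis is inset half a diameter from the nearest pair of seat edges (so the leg's bounding box is flush with the corner).

B is an open-topped rectangular box: outside dimensions 230×235×281 mm, with a uniform wall and base thickness of 25 mm. The base is a full 230×235 slab on the floor; four walls sit on top of the base. The front and back walls (the −y and +y sides) span the full width; the two side walls fit between them.

The open box is on top of the stool.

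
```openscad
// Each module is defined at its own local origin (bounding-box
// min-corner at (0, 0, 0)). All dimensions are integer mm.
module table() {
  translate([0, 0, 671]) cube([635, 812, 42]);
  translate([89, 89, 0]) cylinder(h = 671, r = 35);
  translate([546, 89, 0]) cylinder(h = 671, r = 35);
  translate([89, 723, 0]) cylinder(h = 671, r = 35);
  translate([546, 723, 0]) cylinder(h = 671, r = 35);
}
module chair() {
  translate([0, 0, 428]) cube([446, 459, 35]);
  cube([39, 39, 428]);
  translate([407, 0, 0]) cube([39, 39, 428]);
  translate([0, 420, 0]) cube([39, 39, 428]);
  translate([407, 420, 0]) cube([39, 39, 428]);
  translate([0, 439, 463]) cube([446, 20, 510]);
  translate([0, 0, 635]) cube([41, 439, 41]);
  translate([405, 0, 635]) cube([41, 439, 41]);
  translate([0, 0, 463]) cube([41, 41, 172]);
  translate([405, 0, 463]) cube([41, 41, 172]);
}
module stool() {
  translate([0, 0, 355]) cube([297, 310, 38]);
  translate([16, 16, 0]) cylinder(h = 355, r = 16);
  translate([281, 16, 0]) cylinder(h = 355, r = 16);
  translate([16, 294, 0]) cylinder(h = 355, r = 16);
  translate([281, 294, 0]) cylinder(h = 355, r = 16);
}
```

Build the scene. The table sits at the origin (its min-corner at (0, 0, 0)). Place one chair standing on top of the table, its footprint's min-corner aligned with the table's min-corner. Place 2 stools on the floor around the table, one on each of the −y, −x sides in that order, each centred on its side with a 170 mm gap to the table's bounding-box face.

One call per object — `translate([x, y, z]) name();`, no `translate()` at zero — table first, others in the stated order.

table();
translate([0, 0, 713]) chair();
translate([169, -480, 0]) stool();
translate([-467, 251, 0]) stool();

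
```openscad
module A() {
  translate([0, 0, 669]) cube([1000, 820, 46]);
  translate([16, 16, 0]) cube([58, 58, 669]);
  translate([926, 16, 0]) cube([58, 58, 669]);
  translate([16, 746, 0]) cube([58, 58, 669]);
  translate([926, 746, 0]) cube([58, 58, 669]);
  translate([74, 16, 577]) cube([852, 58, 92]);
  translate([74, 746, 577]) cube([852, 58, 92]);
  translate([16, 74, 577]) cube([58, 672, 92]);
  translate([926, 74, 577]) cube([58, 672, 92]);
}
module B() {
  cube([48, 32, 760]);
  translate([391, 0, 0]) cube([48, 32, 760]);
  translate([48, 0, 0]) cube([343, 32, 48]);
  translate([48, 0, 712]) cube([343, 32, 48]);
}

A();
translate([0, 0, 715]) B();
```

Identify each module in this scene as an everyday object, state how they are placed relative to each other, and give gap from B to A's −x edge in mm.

The picture frame's min-x is at 0; the table's min-x is 0; gap = 0 mm.

A is a table. B is a picture frame. The picture frame is on top of the table. The gap from the picture frame to the table's −x edge is 0 mm.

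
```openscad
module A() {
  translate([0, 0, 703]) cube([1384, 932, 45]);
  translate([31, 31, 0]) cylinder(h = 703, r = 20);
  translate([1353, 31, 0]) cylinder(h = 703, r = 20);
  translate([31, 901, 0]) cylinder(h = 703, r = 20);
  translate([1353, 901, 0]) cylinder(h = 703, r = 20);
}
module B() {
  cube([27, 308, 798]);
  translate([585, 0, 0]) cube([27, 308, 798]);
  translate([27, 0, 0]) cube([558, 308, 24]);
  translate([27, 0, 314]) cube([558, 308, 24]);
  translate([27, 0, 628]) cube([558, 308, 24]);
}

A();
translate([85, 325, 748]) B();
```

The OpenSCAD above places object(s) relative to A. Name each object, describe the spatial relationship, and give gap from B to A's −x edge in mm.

A is a table. B is a bookshelf. The bookshelf is on top of the table. The gap from the bookshelf to the table's −x edge is 85 mm.

The bookshelf's min-x is at 85; the table's min-x is 0; gap = 85 mm.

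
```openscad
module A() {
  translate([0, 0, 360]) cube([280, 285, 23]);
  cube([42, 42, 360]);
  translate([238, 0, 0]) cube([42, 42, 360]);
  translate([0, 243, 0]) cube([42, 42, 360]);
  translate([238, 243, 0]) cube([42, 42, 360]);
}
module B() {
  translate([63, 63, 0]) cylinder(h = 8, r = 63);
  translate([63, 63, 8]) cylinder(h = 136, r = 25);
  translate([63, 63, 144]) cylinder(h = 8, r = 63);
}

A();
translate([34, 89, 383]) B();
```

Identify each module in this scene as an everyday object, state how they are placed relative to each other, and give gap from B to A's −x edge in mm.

A is a stool. B is a spool. The spool is on top of the stool. The gap from the spool to the stool's −x edge is 34 mm.

The spool's min-x is at 34; the stool's min-x is 0; gap = 34 mm.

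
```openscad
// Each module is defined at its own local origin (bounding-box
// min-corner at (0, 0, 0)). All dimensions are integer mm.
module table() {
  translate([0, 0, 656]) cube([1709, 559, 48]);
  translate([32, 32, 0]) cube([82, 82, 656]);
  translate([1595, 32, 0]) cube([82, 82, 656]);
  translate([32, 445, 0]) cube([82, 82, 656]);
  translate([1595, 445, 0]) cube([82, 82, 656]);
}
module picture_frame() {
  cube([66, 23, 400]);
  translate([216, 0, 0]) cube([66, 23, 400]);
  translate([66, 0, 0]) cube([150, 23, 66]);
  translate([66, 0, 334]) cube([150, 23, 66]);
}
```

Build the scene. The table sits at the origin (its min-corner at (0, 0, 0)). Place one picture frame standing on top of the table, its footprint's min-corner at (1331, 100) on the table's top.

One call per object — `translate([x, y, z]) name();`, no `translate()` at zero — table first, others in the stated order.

table();
translate([1331, 100, 704]) picture_frame();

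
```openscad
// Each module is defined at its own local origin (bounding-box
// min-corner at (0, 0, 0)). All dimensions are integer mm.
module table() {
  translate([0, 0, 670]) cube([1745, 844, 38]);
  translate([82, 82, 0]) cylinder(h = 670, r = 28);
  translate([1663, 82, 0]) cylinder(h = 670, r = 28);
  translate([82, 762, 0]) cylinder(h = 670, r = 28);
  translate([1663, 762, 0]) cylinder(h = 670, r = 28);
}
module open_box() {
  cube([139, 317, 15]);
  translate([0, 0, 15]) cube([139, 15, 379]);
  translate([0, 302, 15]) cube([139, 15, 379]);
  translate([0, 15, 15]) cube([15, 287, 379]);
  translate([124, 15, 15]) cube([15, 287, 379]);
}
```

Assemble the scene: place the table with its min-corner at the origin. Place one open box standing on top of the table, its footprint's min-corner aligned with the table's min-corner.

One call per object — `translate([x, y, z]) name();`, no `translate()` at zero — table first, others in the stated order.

table();
translate([0, 0, 708]) open_box();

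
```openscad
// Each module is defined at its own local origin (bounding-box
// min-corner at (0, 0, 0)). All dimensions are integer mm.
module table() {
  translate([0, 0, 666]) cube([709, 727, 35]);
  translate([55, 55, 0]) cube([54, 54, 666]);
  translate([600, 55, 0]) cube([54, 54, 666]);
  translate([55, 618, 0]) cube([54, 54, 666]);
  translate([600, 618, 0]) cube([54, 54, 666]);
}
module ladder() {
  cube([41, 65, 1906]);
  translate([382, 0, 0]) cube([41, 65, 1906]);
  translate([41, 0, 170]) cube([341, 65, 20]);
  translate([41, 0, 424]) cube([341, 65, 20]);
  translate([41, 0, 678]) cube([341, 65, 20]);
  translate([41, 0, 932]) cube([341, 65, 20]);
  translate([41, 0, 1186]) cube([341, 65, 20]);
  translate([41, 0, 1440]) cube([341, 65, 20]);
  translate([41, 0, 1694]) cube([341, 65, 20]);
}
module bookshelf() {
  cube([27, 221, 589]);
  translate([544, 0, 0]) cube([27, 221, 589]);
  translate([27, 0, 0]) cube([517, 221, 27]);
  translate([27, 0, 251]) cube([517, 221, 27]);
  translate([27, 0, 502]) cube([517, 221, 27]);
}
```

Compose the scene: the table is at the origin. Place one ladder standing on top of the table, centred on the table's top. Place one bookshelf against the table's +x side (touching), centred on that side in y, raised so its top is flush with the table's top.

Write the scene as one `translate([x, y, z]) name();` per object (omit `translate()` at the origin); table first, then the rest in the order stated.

table();
translate([143, 331, 701]) ladder();
translate([709, 253, 112]) bookshelf();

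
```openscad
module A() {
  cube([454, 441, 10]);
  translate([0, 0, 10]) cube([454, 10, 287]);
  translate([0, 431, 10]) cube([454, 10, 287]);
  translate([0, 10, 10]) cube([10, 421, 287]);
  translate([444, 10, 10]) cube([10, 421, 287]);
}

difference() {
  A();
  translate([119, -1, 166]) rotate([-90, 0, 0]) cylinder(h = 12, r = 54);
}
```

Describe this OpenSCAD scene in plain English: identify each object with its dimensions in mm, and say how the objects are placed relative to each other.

A is an open-topped rectangular box: outside dimensions 454×441×297 mm, with a uniform wall and base thickness of 10 mm. The base is a full 454×441 slab on the floor; four walls sit on top of the base. The front and back walls (the −y and +y sides) span the full width; the two side walls fit between them.

The open box has a circular hole of radius 54 mm through its front wall, centred at (x = 119, z = 166).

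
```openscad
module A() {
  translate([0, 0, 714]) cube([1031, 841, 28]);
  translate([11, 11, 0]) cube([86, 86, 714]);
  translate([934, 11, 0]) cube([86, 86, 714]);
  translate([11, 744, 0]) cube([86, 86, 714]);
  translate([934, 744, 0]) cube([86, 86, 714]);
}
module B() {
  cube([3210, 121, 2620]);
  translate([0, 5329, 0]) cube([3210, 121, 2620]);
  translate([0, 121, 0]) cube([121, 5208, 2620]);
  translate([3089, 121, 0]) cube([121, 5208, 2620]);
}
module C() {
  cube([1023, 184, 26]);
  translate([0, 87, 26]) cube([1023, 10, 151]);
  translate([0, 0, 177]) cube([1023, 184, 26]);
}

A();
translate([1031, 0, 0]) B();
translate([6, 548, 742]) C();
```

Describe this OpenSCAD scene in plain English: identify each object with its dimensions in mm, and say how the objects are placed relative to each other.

A is a rectangular dining table. The top is 1031×841×28 mm with its upper surface at z = 742 mm. It stands on four 86×86 mm square legs, each inset 11 mm from the nearest pair of top edges, running from the floor to the underside of the top.

B is the wall frame of a small rectangular building: four walls, each 2620 mm tall and 121 mm thick, enclosing a footprint 3210 mm (x) by 5450 mm (y) outside-to-outside, with no floor or roof. The front and back walls (the −y and +y sides) span the full width; the two side walls fit between them.

C is an I-beam lying along x, 1023 mm long. Overall section height 203 mm. Two flanges 184 mm wide (y) and 26 mm thick, one on the floor and one at the top; a web 10 mm thick runs between them, centred on the flange width.

The house frame is against the table's +x side, with their −y faces flush. The I-beam is on top of the table.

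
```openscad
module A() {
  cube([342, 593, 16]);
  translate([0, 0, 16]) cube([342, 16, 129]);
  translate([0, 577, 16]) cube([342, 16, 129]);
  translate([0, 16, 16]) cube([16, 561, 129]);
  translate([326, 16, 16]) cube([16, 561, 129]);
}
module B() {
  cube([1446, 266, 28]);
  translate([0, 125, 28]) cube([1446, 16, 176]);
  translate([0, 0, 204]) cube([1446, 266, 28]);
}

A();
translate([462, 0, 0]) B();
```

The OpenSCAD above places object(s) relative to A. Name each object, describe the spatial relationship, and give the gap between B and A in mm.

The I-beam's nearest face is 120 mm from the open box's +x face.

A is an open box. B is an I-beam. The I-beam is on the floor beside the open box on its +x side. The gap between the I-beam and the open box is 120 mm.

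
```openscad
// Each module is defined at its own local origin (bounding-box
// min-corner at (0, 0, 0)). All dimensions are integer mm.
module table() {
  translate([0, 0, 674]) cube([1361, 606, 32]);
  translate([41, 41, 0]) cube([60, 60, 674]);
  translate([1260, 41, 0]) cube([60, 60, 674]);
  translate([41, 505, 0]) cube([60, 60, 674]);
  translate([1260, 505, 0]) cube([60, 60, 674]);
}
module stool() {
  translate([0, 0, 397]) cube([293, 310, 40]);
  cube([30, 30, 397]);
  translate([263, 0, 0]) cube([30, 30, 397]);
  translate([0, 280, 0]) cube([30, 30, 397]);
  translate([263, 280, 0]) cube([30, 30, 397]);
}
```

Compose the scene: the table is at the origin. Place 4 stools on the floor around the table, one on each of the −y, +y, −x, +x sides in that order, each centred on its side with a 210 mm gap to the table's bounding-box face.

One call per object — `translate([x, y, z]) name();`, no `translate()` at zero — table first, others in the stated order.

table();
translate([534, -520, 0]) stool();
translate([534, 816, 0]) stool();
translate([-503, 148, 0]) stool();
translate([1571, 148, 0]) stool();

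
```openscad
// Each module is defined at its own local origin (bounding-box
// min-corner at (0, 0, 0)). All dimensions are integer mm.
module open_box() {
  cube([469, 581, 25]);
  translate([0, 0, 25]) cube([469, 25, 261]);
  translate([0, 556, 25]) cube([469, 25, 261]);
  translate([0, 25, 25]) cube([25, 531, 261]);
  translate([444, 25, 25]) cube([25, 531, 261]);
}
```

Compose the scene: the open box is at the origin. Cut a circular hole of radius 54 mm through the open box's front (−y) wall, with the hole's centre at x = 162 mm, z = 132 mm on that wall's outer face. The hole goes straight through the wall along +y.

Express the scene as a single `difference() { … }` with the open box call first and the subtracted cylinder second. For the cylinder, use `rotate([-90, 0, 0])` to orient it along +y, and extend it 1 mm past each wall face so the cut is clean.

difference() {
  open_box();
  translate([162, -1, 132]) rotate([-90, 0, 0]) cylinder(h = 27, r = 54);
}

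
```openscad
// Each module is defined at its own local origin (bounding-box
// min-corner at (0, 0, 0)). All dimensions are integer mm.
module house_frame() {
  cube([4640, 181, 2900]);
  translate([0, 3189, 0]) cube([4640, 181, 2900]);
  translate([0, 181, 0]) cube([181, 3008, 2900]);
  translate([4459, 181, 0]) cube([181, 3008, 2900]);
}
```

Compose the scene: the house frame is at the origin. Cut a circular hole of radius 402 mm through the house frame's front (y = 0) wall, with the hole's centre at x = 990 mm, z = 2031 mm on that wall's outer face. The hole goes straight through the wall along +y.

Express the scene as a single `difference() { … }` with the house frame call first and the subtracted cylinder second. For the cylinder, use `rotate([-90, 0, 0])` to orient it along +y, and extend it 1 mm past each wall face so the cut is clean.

difference() {
  house_frame();
  translate([990, -1, 2031]) rotate([-90, 0, 0]) cylinder(h = 183, r = 402);
}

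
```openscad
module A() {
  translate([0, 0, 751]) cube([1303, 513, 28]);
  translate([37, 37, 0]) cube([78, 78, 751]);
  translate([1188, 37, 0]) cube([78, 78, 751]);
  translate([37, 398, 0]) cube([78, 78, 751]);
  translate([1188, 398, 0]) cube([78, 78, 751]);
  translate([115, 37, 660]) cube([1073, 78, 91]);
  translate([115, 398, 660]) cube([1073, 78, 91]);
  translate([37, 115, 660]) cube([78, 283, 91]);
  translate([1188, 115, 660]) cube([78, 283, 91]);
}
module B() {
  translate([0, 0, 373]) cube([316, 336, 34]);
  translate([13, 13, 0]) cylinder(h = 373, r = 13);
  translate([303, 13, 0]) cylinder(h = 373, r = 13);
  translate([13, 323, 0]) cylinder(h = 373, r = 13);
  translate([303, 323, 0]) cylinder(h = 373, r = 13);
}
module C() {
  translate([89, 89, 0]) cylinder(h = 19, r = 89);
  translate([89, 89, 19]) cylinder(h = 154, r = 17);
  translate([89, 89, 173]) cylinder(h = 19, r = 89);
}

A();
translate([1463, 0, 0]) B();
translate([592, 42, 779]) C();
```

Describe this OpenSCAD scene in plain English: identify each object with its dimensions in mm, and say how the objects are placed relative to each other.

A is a table: top 1303 mm (x) × 513 mm (y), 28 mm thick, upper face at z = 779 mm, on four 78×78 mm square legs, each inset 37 mm from the nearest pair of top edges, running from z = 0 to the bottom of the top. Four apron rails, 78 mm thick and 91 mm tall, run between adjacent legs with their top edges flush with the underside of the top and their outer faces flush with the legs' outer faces.

B is a four-legged stool. The seat is 316×336 mm, 34 mm thick, top at z = 407 mm. It stands on four round legs, each 26 mm in diameter, from z = 0 to the seat underside, each leg's axis is inset half a diameter from the nearest pair of seat edges (so the leg's bounding box is flush with the corner).

C is a spool: two coaxial disc flanges of radius 89 mm and thickness 19 mm, joined by a core cylinder of radius 17 mm and height 154 mm. The lower flange rests on z = 0 and the three cylinders share a vertical axis.

The stool is on the floor beside the table on its +x side. The spool is on top of the table.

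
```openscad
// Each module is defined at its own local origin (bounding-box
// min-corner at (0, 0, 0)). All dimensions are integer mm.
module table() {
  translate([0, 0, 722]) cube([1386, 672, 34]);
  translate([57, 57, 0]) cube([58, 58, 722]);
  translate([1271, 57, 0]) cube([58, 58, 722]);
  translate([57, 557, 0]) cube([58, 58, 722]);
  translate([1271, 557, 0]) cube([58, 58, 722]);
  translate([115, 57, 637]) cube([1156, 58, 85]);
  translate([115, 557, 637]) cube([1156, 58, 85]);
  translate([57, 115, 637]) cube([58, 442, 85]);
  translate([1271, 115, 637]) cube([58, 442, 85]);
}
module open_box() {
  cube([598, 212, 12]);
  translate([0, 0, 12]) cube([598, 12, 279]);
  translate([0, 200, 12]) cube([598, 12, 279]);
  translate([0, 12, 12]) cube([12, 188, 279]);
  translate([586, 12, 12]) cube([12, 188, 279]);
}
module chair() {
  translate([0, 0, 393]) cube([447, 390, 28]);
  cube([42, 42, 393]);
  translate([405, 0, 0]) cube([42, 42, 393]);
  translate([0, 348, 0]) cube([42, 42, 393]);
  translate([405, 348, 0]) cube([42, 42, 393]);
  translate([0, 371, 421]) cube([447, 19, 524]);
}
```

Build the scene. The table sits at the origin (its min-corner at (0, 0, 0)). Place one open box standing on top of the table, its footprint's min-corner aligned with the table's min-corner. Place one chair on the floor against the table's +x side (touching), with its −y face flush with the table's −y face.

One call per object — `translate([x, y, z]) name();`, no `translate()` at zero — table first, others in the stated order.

table();
translate([0, 0, 756]) open_box();
translate([1386, 0, 0]) chair();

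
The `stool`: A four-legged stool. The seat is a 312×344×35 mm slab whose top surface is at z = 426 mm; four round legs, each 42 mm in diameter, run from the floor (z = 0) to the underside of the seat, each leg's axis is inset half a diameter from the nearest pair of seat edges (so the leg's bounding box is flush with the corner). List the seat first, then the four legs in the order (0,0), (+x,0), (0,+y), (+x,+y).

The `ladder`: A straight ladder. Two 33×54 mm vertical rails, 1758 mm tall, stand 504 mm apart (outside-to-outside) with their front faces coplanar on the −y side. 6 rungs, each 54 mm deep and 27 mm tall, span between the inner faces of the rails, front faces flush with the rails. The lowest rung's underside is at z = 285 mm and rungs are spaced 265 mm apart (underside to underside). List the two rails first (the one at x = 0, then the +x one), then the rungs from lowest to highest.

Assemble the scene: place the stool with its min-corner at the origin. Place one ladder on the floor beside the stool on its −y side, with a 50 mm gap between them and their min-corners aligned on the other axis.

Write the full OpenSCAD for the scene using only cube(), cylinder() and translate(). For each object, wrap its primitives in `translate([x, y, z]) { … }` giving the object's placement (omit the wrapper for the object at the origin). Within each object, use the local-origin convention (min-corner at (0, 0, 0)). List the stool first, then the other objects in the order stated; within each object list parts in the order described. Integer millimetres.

translate([0, 0, 391]) cube([312, 344, 35]);
translate([21, 21, 0]) cylinder(h = 391, r = 21);
translate([291, 21, 0]) cylinder(h = 391, r = 21);
translate([21, 323, 0]) cylinder(h = 391, r = 21);
translate([291, 323, 0]) cylinder(h = 391, r = 21);
translate([0, -104, 0]) {
  cube([33, 54, 1758]);
  translate([471, 0, 0]) cube([33, 54, 1758]);
  translate([33, 0, 285]) cube([438, 54, 27]);
  translate([33, 0, 550]) cube([438, 54, 27]);
  translate([33, 0, 815]) cube([438, 54, 27]);
  translate([33, 0, 1080]) cube([438, 54, 27]);
  translate([33, 0, 1345]) cube([438, 54, 27]);
  translate([33, 0, 1610]) cube([438, 54, 27]);
}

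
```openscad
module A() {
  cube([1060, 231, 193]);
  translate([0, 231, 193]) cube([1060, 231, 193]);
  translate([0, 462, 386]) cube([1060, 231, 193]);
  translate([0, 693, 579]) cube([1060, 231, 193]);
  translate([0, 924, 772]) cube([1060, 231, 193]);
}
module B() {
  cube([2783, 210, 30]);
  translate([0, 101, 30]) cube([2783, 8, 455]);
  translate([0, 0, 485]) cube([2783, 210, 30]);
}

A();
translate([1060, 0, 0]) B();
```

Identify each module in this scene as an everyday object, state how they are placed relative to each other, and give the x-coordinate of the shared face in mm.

A is a staircase. B is an I-beam. The I-beam is against the staircase's +x side, with their −y faces flush. The x-coordinate of the shared face is 1060 mm.

The staircase's +x face and the I-beam's −x face are both at x = 1060 mm.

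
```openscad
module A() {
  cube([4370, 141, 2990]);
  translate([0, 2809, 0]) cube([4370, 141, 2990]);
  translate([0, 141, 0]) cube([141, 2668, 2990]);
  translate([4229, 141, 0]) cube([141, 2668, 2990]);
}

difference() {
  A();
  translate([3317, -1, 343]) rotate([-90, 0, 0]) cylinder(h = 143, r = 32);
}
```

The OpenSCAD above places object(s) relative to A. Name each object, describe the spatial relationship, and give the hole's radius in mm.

A is a house frame. The house frame has a circular hole through its front wall. The hole's radius is 32 mm.

The subtracted cylinder has r = 32 mm.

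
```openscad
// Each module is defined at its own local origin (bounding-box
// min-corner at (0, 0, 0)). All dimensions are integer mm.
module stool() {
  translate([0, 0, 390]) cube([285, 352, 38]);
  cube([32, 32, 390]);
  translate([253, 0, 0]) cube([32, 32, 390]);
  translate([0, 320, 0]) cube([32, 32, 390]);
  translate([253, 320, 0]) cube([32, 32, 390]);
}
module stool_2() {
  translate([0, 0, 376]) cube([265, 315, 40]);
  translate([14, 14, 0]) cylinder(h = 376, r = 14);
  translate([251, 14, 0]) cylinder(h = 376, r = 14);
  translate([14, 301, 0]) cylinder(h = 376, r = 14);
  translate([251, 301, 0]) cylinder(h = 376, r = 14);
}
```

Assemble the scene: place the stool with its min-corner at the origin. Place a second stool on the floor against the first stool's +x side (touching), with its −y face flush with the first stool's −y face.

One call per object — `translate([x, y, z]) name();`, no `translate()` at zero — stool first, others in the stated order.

stool();
translate([285, 0, 0]) stool_2();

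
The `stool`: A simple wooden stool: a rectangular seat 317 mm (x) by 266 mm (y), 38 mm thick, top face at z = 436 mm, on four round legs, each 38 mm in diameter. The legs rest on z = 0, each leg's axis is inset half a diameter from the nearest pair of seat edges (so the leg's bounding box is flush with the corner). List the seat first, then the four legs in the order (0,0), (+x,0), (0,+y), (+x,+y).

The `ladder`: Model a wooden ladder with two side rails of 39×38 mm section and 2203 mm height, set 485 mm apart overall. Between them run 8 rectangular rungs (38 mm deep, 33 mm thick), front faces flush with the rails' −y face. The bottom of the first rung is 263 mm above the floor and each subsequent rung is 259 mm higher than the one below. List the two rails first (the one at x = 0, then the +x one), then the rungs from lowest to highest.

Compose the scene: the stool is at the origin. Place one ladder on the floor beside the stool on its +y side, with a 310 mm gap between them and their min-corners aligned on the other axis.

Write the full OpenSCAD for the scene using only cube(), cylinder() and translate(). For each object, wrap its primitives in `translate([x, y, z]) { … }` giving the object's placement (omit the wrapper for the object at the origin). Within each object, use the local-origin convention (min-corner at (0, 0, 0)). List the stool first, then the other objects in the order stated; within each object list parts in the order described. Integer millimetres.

translate([0, 0, 398]) cube([317, 266, 38]);
translate([19, 19, 0]) cylinder(h = 398, r = 19);
translate([298, 19, 0]) cylinder(h = 398, r = 19);
translate([19, 247, 0]) cylinder(h = 398, r = 19);
translate([298, 247, 0]) cylinder(h = 398, r = 19);
translate([0, 576, 0]) {
  cube([39, 38, 2203]);
  translate([446, 0, 0]) cube([39, 38, 2203]);
  translate([39, 0, 263]) cube([407, 38, 33]);
  translate([39, 0, 522]) cube([407, 38, 33]);
  translate([39, 0, 781]) cube([407, 38, 33]);
  translate([39, 0, 1040]) cube([407, 38, 33]);
  translate([39, 0, 1299]) cube([407, 38, 33]);
  translate([39, 0, 1558]) cube([407, 38, 33]);
  translate([39, 0, 1817]) cube([407, 38, 33]);
  translate([39, 0, 2076]) cube([407, 38, 33]);
}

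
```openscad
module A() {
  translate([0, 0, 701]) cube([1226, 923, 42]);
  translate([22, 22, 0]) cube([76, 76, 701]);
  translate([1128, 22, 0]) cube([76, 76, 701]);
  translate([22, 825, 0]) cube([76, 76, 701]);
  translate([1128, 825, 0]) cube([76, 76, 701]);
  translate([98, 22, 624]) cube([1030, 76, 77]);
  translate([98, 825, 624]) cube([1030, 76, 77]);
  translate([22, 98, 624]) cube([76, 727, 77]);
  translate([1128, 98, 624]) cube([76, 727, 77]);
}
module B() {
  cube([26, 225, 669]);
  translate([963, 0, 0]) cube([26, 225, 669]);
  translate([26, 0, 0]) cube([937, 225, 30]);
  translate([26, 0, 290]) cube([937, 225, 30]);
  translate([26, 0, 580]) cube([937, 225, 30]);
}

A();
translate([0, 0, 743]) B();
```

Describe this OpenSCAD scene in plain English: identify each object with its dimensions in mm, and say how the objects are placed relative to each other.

A is a rectangular dining table. The top is 1226×923×42 mm with its upper surface at z = 743 mm. It stands on four 76×76 mm square legs, each inset 22 mm from the nearest pair of top edges, running from the floor to the underside of the top. Four apron rails, 76 mm thick and 77 mm tall, run between adjacent legs with their top edges flush with the underside of the top and their outer faces flush with the legs' outer faces.

B is an open bookshelf. Two side panels, each 26 mm thick, 225 mm deep and 669 mm tall, stand 989 mm apart (outside-to-outside). Between them sit 3 shelves, each 30 mm thick and 225 mm deep, spanning the full gap between the sides. The bottom shelf rests on the floor (its underside at z = 0) and the clear gap between one shelf's top and the next shelf's underside is 260 mm.

The bookshelf is on top of the table.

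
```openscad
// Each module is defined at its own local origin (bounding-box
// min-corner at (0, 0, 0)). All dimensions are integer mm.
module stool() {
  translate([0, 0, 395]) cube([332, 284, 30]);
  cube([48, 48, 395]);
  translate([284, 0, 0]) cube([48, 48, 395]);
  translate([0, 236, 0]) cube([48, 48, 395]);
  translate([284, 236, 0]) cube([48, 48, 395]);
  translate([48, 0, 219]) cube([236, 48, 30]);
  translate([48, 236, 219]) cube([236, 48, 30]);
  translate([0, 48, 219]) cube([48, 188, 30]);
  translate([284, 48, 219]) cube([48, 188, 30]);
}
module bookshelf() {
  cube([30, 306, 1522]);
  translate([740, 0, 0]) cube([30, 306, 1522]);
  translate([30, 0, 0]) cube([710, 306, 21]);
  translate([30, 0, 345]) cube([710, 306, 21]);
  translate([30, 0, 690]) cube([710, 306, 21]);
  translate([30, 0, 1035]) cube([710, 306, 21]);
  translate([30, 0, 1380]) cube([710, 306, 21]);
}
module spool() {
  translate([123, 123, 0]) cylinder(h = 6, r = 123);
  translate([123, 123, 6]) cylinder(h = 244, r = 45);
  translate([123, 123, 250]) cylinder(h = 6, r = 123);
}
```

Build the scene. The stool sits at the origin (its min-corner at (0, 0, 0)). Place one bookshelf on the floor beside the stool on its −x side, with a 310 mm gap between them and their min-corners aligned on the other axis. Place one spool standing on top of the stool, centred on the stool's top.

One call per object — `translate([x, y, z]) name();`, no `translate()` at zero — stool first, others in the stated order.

stool();
translate([-1080, 0, 0]) bookshelf();
translate([43, 19, 425]) spool();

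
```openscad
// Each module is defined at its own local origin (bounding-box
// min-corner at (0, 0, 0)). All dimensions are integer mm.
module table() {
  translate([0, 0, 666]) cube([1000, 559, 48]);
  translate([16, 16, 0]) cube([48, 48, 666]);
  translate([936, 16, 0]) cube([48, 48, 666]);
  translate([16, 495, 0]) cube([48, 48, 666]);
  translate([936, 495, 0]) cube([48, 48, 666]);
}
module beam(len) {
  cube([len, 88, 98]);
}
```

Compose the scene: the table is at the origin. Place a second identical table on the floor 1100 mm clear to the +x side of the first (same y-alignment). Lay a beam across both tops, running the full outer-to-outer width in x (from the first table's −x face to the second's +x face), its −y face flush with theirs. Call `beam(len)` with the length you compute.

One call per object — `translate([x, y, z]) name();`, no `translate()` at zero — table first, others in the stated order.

table();
translate([2100, 0, 0]) table();
translate([0, 0, 714]) beam(3100);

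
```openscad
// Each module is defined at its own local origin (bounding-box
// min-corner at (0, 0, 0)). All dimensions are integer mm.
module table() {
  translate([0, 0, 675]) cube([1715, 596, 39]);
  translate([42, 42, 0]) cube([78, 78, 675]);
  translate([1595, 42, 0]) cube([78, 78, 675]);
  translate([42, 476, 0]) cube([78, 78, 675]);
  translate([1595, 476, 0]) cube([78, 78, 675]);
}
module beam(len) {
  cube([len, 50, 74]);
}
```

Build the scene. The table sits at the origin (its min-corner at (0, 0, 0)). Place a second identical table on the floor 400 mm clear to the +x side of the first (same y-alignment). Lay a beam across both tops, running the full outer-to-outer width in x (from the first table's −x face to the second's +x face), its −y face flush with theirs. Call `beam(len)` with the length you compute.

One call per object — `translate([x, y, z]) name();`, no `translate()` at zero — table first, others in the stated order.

table();
translate([2115, 0, 0]) table();
translate([0, 0, 714]) beam(3830);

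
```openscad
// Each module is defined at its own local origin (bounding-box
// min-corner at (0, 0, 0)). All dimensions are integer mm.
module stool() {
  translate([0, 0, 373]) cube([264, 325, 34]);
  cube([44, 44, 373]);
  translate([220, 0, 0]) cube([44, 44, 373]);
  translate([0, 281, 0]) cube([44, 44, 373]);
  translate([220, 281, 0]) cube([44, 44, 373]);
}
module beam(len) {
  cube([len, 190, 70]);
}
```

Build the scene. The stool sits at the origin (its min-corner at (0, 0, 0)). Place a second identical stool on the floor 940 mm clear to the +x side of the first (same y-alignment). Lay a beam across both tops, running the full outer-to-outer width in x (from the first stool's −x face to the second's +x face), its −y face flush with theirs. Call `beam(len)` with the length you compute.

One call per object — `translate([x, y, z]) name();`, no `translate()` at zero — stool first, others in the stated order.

stool();
translate([1204, 0, 0]) stool();
translate([0, 0, 407]) beam(1468);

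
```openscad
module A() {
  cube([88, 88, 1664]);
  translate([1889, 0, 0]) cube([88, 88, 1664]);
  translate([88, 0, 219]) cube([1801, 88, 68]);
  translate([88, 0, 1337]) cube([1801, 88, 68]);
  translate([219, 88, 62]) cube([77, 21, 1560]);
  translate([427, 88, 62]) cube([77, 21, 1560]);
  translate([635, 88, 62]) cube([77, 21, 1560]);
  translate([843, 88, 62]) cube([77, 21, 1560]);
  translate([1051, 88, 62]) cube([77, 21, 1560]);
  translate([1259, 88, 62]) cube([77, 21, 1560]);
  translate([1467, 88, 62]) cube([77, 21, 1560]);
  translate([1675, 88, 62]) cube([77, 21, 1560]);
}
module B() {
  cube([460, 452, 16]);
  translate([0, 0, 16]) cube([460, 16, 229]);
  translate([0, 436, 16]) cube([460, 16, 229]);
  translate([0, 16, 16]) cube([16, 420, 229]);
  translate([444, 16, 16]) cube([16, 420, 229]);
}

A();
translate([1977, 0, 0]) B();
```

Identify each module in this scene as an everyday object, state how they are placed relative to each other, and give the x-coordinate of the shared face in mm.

The fence section's +x face and the open box's −x face are both at x = 1977 mm.

A is a fence section. B is an open box. The open box is against the fence section's +x side, with their −y faces flush. The x-coordinate of the shared face is 1977 mm.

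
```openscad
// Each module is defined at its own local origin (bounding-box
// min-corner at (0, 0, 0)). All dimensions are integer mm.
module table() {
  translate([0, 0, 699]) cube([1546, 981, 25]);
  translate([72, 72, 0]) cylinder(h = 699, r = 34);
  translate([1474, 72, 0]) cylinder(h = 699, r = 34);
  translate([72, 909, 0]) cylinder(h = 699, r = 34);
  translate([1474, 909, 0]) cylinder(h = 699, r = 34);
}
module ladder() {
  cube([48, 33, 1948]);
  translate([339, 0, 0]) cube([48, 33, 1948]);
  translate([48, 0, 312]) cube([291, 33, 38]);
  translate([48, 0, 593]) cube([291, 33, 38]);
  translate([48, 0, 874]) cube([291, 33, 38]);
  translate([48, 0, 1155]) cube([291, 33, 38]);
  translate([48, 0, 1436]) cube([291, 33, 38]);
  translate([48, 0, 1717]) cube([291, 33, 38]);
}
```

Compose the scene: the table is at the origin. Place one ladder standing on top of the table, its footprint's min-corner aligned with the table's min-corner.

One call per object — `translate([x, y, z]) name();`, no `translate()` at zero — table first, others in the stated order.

table();
translate([0, 0, 724]) ladder();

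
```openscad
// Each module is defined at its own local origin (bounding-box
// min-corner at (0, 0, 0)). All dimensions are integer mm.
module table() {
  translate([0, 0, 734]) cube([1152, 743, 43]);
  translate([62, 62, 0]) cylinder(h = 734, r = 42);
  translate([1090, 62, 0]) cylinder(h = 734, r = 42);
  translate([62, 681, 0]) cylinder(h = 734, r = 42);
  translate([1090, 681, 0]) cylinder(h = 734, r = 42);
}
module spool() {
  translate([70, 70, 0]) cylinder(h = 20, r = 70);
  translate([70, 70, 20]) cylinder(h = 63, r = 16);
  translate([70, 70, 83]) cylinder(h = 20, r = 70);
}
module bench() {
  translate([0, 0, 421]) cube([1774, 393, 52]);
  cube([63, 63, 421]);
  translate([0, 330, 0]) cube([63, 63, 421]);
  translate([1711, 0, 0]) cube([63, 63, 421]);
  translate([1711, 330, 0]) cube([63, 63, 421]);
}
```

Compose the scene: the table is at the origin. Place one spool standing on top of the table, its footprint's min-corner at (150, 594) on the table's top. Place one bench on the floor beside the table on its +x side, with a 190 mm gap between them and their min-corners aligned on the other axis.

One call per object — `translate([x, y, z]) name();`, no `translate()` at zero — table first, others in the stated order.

table();
translate([150, 594, 777]) spool();
translate([1342, 0, 0]) bench();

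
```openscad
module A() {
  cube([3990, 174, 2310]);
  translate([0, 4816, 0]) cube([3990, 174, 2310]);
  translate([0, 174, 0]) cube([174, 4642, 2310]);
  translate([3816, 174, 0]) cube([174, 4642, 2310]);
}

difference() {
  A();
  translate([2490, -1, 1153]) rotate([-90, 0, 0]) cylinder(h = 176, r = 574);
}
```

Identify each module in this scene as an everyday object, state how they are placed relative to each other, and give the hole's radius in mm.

A is a house frame. The house frame has a circular hole through its front wall. The hole's radius is 574 mm.

The subtracted cylinder has r = 574 mm.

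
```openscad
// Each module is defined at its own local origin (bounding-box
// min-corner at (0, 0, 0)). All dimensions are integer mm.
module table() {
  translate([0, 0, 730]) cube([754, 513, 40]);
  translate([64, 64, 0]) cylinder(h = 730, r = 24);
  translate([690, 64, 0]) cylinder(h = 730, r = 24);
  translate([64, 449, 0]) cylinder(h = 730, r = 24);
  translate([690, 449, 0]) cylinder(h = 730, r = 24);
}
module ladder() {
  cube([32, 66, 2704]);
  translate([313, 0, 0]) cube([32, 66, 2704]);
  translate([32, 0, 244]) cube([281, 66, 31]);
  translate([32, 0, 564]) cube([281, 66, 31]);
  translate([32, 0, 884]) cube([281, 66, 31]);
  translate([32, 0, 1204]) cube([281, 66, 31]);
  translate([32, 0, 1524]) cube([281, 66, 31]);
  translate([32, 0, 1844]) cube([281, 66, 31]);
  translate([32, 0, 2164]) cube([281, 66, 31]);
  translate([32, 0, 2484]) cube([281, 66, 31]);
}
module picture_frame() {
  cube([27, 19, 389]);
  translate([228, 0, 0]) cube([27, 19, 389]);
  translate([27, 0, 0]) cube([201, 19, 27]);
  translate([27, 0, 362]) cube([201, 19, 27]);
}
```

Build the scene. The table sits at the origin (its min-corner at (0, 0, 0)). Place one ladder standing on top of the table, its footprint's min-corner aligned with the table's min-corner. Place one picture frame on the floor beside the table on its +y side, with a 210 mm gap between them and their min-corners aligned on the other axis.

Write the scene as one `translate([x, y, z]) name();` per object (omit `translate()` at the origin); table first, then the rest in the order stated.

table();
translate([0, 0, 770]) ladder();
translate([0, 723, 0]) picture_frame();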